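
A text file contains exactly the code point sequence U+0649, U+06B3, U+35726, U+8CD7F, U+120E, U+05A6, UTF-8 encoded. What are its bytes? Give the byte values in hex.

U+0649: 2-byte form → D9 89.
U+06B3: 2-byte form → DA B3.
U+35726: 4-byte form → F0 B5 9C A6.
U+8CD7F: 4-byte form → F2 8C B5 BF.
U+120E: 3-byte form → E1 88 8E.
U+05A6: 2-byte form → D6 A6.
Concatenated (17 bytes): D9 89 DA B3 F0 B5 9C A6 F2 8C B5 BF E1 88 8E D6 A6.

D9 89 DA B3 F0 B5 9C A6 F2 8C B5 BF E1 88 8E D6 A6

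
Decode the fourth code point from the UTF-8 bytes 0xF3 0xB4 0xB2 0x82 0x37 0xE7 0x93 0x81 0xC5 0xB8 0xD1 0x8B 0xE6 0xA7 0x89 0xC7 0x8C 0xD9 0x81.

Offset 0: leading byte 0xF3 = 11110011 → 4-byte char #1 = F3 B4 B2 82.
Offset 4: leading byte 0x37 = 00110111 → 1-byte char #2 = 37.
Offset 5: leading byte 0xE7 = 11100111 → 3-byte char #3 = E7 93 81.
Offset 8: leading byte 0xC5 = 11000101 → 2-byte char #4 = C5 B8.
Leading byte 0xC5 = 11000101 matches 110xxxxx → 2-byte sequence.
Byte 1: 0xC5 = 11000101, payload 00101 (5 bits).
Byte 2: 0xB8 = 10111000 (10xxxxxx ✓), payload 111000.
Concatenate: 00101111000 = 0x178 (11 bits → U+0178).

U+0178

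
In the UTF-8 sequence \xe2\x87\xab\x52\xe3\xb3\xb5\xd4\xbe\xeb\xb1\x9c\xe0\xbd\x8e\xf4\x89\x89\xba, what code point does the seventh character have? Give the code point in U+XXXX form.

Offset 0: leading byte 0xE2 = 11100010 → 3-byte char #1 = E2 87 AB.
Offset 3: leading byte 0x52 = 01010010 → 1-byte char #2 = 52.
Offset 4: leading byte 0xE3 = 11100011 → 3-byte char #3 = E3 B3 B5.
Offset 7: leading byte 0xD4 = 11010100 → 2-byte char #4 = D4 BE.
Offset 9: leading byte 0xEB = 11101011 → 3-byte char #5 = EB B1 9C.
Offset 12: leading byte 0xE0 = 11100000 → 3-byte char #6 = E0 BD 8E.
Offset 15: leading byte 0xF4 = 11110100 → 4-byte char #7 = F4 89 89 BA.
Leading byte 0xF4 = 11110100 matches 11110xxx → 4-byte sequence.
Byte 1: 0xF4 = 11110100, payload 100 (3 bits).
Byte 2: 0x89 = 10001001 (10xxxxxx ✓), payload 001001.
Byte 3: 0x89 = 10001001 (10xxxxxx ✓), payload 001001.
Byte 4: 0xBA = 10111010 (10xxxxxx ✓), payload 111010.
Concatenate: 100001001001001111010 = 0x10927A (21 bits → U+10927A).

U+10927A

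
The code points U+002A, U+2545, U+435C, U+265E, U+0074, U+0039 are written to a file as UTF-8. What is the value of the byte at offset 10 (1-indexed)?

0x9E

1-indexed offset 10 is 0-indexed offset 9.
U+002A → 1-byte form 2A at offsets 0–0.
U+2545 → 3-byte form E2 95 85 at offsets 1–3.
U+435C → 3-byte form E4 8D 9C at offsets 4–6.
U+265E → 3-byte form E2 99 9E at offsets 7–9.
Offset 9 falls in char 4's range; it's byte 3 of E2 99 9E = 0x9E.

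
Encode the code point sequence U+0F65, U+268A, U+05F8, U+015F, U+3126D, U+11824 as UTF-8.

U+0F65: 3-byte form → E0 BD A5.
U+268A: 3-byte form → E2 9A 8A.
U+05F8: 2-byte form → D7 B8.
U+015F: 2-byte form → C5 9F.
U+3126D: 4-byte form → F0 B1 89 AD.
U+11824: 4-byte form → F0 91 A0 A4.
Concatenated (18 bytes): E0 BD A5 E2 9A 8A D7 B8 C5 9F F0 B1 89 AD F0 91 A0 A4.

E0 BD A5 E2 9A 8A D7 B8 C5 9F F0 B1 89 AD F0 91 A0 A4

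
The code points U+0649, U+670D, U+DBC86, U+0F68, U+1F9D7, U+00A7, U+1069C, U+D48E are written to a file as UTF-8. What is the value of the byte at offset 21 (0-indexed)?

U+0649 → 2-byte form D9 89 at offsets 0–1.
U+670D → 3-byte form E6 9C 8D at offsets 2–4.
U+DBC86 → 4-byte form F3 9B B2 86 at offsets 5–8.
U+0F68 → 3-byte form E0 BD A8 at offsets 9–11.
U+1F9D7 → 4-byte form F0 9F A7 97 at offsets 12–15.
U+00A7 → 2-byte form C2 A7 at offsets 16–17.
U+1069C → 4-byte form F0 90 9A 9C at offsets 18–21.
Offset 21 falls in char 7's range; it's byte 4 of F0 90 9A 9C = 0x9C.

0x9C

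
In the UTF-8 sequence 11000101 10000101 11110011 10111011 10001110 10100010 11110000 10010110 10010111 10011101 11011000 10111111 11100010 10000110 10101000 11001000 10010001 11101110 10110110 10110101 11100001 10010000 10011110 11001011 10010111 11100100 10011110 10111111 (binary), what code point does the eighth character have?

Offset 0: leading byte 0xC5 = 11000101 → 2-byte char #1 = C5 85.
Offset 2: leading byte 0xF3 = 11110011 → 4-byte char #2 = F3 BB 8E A2.
Offset 6: leading byte 0xF0 = 11110000 → 4-byte char #3 = F0 96 97 9D.
Offset 10: leading byte 0xD8 = 11011000 → 2-byte char #4 = D8 BF.
Offset 12: leading byte 0xE2 = 11100010 → 3-byte char #5 = E2 86 A8.
Offset 15: leading byte 0xC8 = 11001000 → 2-byte char #6 = C8 91.
Offset 17: leading byte 0xEE = 11101110 → 3-byte char #7 = EE B6 B5.
Offset 20: leading byte 0xE1 = 11100001 → 3-byte char #8 = E1 90 9E.
Leading byte 0xE1 = 11100001 matches 1110xxxx → 3-byte sequence.
Byte 1: 0xE1 = 11100001, payload 0001 (4 bits).
Byte 2: 0x90 = 10010000 (10xxxxxx ✓), payload 010000.
Byte 3: 0x9E = 10011110 (10xxxxxx ✓), payload 011110.
Concatenate: 0001010000011110 = 0x141E (16 bits → U+141E).

U+141E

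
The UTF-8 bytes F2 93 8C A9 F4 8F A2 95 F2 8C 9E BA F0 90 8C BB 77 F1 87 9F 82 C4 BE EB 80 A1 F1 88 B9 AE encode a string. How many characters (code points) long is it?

Byte at offset 0: 0xF2 = 11110010 → 4-byte char (#1). Advance 4.
Byte at offset 4: 0xF4 = 11110100 → 4-byte char (#2). Advance 4.
Byte at offset 8: 0xF2 = 11110010 → 4-byte char (#3). Advance 4.
Byte at offset 12: 0xF0 = 11110000 → 4-byte char (#4). Advance 4.
Byte at offset 16: 0x77 = 01110111 → 1-byte char (#5). Advance 1.
Byte at offset 17: 0xF1 = 11110001 → 4-byte char (#6). Advance 4.
Byte at offset 21: 0xC4 = 11000100 → 2-byte char (#7). Advance 2.
Byte at offset 23: 0xEB = 11101011 → 3-byte char (#8). Advance 3.
Byte at offset 26: 0xF1 = 11110001 → 4-byte char (#9). Advance 4.
Reached end at offset 30 after 9 code points.

9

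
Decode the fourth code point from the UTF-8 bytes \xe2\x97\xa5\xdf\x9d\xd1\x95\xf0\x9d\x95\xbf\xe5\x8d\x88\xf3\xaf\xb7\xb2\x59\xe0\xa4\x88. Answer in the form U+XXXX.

Offset 0: leading byte 0xE2 = 11100010 → 3-byte char #1 = E2 97 A5.
Offset 3: leading byte 0xDF = 11011111 → 2-byte char #2 = DF 9D.
Offset 5: leading byte 0xD1 = 11010001 → 2-byte char #3 = D1 95.
Offset 7: leading byte 0xF0 = 11110000 → 4-byte char #4 = F0 9D 95 BF.
Leading byte 0xF0 = 11110000 matches 11110xxx → 4-byte sequence.
Byte 1: 0xF0 = 11110000, payload 000 (3 bits).
Byte 2: 0x9D = 10011101 (10xxxxxx ✓), payload 011101.
Byte 3: 0x95 = 10010101 (10xxxxxx ✓), payload 010101.
Byte 4: 0xBF = 10111111 (10xxxxxx ✓), payload 111111.
Concatenate: 000011101010101111111 = 0x1D57F (21 bits → U+1D57F).

U+1D57F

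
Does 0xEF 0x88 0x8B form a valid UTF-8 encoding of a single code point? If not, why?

valid

Leading byte 0xEF = 11101111 → 3-byte form.
Continuation bytes 0x88=10001000, 0x8B=10001011 all match 10xxxxxx.
Decoded value 0xF20B is ≥ 0x800 (shortest form) and not a surrogate.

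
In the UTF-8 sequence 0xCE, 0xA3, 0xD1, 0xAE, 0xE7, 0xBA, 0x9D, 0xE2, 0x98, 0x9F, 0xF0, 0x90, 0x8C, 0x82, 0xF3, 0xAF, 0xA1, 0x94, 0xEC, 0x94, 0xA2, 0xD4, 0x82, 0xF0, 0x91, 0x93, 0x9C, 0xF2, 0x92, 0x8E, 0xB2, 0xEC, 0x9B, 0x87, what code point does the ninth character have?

Offset 0: leading byte 0xCE = 11001110 → 2-byte char #1 = CE A3.
Offset 2: leading byte 0xD1 = 11010001 → 2-byte char #2 = D1 AE.
Offset 4: leading byte 0xE7 = 11100111 → 3-byte char #3 = E7 BA 9D.
Offset 7: leading byte 0xE2 = 11100010 → 3-byte char #4 = E2 98 9F.
Offset 10: leading byte 0xF0 = 11110000 → 4-byte char #5 = F0 90 8C 82.
Offset 14: leading byte 0xF3 = 11110011 → 4-byte char #6 = F3 AF A1 94.
Offset 18: leading byte 0xEC = 11101100 → 3-byte char #7 = EC 94 A2.
Offset 21: leading byte 0xD4 = 11010100 → 2-byte char #8 = D4 82.
Offset 23: leading byte 0xF0 = 11110000 → 4-byte char #9 = F0 91 93 9C.
Leading byte 0xF0 = 11110000 matches 11110xxx → 4-byte sequence.
Byte 1: 0xF0 = 11110000, payload 000 (3 bits).
Byte 2: 0x91 = 10010001 (10xxxxxx ✓), payload 010001.
Byte 3: 0x93 = 10010011 (10xxxxxx ✓), payload 010011.
Byte 4: 0x9C = 10011100 (10xxxxxx ✓), payload 011100.
Concatenate: 000010001010011011100 = 0x114DC (21 bits → U+114DC).

U+114DC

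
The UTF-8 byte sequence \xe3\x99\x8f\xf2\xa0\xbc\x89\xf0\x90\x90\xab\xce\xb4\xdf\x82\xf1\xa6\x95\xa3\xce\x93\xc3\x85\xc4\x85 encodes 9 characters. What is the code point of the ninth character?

U+0105

Offset 0: leading byte 0xE3 = 11100011 → 3-byte char #1 = E3 99 8F.
Offset 3: leading byte 0xF2 = 11110010 → 4-byte char #2 = F2 A0 BC 89.
Offset 7: leading byte 0xF0 = 11110000 → 4-byte char #3 = F0 90 90 AB.
Offset 11: leading byte 0xCE = 11001110 → 2-byte char #4 = CE B4.
Offset 13: leading byte 0xDF = 11011111 → 2-byte char #5 = DF 82.
Offset 15: leading byte 0xF1 = 11110001 → 4-byte char #6 = F1 A6 95 A3.
Offset 19: leading byte 0xCE = 11001110 → 2-byte char #7 = CE 93.
Offset 21: leading byte 0xC3 = 11000011 → 2-byte char #8 = C3 85.
Offset 23: leading byte 0xC4 = 11000100 → 2-byte char #9 = C4 85.
Leading byte 0xC4 = 11000100 matches 110xxxxx → 2-byte sequence.
Byte 1: 0xC4 = 11000100, payload 00100 (5 bits).
Byte 2: 0x85 = 10000101 (10xxxxxx ✓), payload 000101.
Concatenate: 00100000101 = 0x105 (11 bits → U+0105).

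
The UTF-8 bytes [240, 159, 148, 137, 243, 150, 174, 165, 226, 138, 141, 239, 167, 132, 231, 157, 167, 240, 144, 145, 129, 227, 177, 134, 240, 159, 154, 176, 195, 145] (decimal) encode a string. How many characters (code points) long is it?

Byte at offset 0: 0xF0 = 11110000 → 4-byte char (#1). Advance 4.
Byte at offset 4: 0xF3 = 11110011 → 4-byte char (#2). Advance 4.
Byte at offset 8: 0xE2 = 11100010 → 3-byte char (#3). Advance 3.
Byte at offset 11: 0xEF = 11101111 → 3-byte char (#4). Advance 3.
Byte at offset 14: 0xE7 = 11100111 → 3-byte char (#5). Advance 3.
Byte at offset 17: 0xF0 = 11110000 → 4-byte char (#6). Advance 4.
Byte at offset 21: 0xE3 = 11100011 → 3-byte char (#7). Advance 3.
Byte at offset 24: 0xF0 = 11110000 → 4-byte char (#8). Advance 4.
Byte at offset 28: 0xC3 = 11000011 → 2-byte char (#9). Advance 2.
Reached end at offset 30 after 9 code points.

9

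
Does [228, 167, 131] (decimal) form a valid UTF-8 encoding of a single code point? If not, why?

valid

Leading byte 0xE4 = 11100100 → 3-byte form.
Continuation bytes 0xA7=10100111, 0x83=10000011 all match 10xxxxxx.
Decoded value 0x49C3 is ≥ 0x800 (shortest form) and not a surrogate.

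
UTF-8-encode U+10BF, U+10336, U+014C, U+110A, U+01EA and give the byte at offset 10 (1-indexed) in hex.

1-indexed offset 10 is 0-indexed offset 9.
U+10BF → 3-byte form E1 82 BF at offsets 0–2.
U+10336 → 4-byte form F0 90 8C B6 at offsets 3–6.
U+014C → 2-byte form C5 8C at offsets 7–8.
U+110A → 3-byte form E1 84 8A at offsets 9–11.
Offset 9 falls in char 4's range; it's byte 1 of E1 84 8A = 0xE1.

0xE1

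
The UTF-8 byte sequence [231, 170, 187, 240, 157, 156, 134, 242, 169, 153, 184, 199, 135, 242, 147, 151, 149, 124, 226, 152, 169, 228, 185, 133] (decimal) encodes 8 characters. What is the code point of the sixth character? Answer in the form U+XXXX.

Offset 0: leading byte 0xE7 = 11100111 → 3-byte char #1 = E7 AA BB.
Offset 3: leading byte 0xF0 = 11110000 → 4-byte char #2 = F0 9D 9C 86.
Offset 7: leading byte 0xF2 = 11110010 → 4-byte char #3 = F2 A9 99 B8.
Offset 11: leading byte 0xC7 = 11000111 → 2-byte char #4 = C7 87.
Offset 13: leading byte 0xF2 = 11110010 → 4-byte char #5 = F2 93 97 95.
Offset 17: leading byte 0x7C = 01111100 → 1-byte char #6 = 7C.
Leading byte 0x7C = 01111100 matches 0xxxxxxx → 1-byte sequence.
Byte 1: 0x7C = 01111100, payload 1111100 (7 bits).
Concatenate: 1111100 = 0x7C (7 bits → U+007C).

U+007C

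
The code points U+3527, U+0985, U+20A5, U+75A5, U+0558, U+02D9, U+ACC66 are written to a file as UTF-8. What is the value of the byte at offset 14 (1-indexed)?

0x98

1-indexed offset 14 is 0-indexed offset 13.
U+3527 → 3-byte form E3 94 A7 at offsets 0–2.
U+0985 → 3-byte form E0 A6 85 at offsets 3–5.
U+20A5 → 3-byte form E2 82 A5 at offsets 6–8.
U+75A5 → 3-byte form E7 96 A5 at offsets 9–11.
U+0558 → 2-byte form D5 98 at offsets 12–13.
Offset 13 falls in char 5's range; it's byte 2 of D5 98 = 0x98.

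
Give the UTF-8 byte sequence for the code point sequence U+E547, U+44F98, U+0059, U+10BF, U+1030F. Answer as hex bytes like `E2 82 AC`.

U+E547: 3-byte form → EE 95 87.
U+44F98: 4-byte form → F1 84 BE 98.
U+0059: 1-byte form → 59.
U+10BF: 3-byte form → E1 82 BF.
U+1030F: 4-byte form → F0 90 8C 8F.
Concatenated (15 bytes): EE 95 87 F1 84 BE 98 59 E1 82 BF F0 90 8C 8F.

EE 95 87 F1 84 BE 98 59 E1 82 BF F0 90 8C 8F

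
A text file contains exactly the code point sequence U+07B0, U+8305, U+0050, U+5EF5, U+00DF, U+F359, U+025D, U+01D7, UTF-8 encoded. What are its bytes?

DE B0 E8 8C 85 50 E5 BB B5 C3 9F EF 8D 99 C9 9D C7 97

U+07B0: 2-byte form → DE B0.
U+8305: 3-byte form → E8 8C 85.
U+0050: 1-byte form → 50.
U+5EF5: 3-byte form → E5 BB B5.
U+00DF: 2-byte form → C3 9F.
U+F359: 3-byte form → EF 8D 99.
U+025D: 2-byte form → C9 9D.
U+01D7: 2-byte form → C7 97.
Concatenated (18 bytes): DE B0 E8 8C 85 50 E5 BB B5 C3 9F EF 8D 99 C9 9D C7 97.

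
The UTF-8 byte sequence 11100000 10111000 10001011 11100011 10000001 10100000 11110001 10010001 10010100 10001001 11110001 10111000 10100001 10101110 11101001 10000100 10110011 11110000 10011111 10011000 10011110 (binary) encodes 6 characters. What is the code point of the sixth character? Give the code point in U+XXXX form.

U+1F61E

Offset 0: leading byte 0xE0 = 11100000 → 3-byte char #1 = E0 B8 8B.
Offset 3: leading byte 0xE3 = 11100011 → 3-byte char #2 = E3 81 A0.
Offset 6: leading byte 0xF1 = 11110001 → 4-byte char #3 = F1 91 94 89.
Offset 10: leading byte 0xF1 = 11110001 → 4-byte char #4 = F1 B8 A1 AE.
Offset 14: leading byte 0xE9 = 11101001 → 3-byte char #5 = E9 84 B3.
Offset 17: leading byte 0xF0 = 11110000 → 4-byte char #6 = F0 9F 98 9E.
Leading byte 0xF0 = 11110000 matches 11110xxx → 4-byte sequence.
Byte 1: 0xF0 = 11110000, payload 000 (3 bits).
Byte 2: 0x9F = 10011111 (10xxxxxx ✓), payload 011111.
Byte 3: 0x98 = 10011000 (10xxxxxx ✓), payload 011000.
Byte 4: 0x9E = 10011110 (10xxxxxx ✓), payload 011110.
Concatenate: 000011111011000011110 = 0x1F61E (21 bits → U+1F61E).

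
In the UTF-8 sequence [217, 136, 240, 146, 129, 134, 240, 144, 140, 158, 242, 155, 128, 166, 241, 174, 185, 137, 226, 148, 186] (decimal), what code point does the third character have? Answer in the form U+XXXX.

U+1031E

Offset 0: leading byte 0xD9 = 11011001 → 2-byte char #1 = D9 88.
Offset 2: leading byte 0xF0 = 11110000 → 4-byte char #2 = F0 92 81 86.
Offset 6: leading byte 0xF0 = 11110000 → 4-byte char #3 = F0 90 8C 9E.
Leading byte 0xF0 = 11110000 matches 11110xxx → 4-byte sequence.
Byte 1: 0xF0 = 11110000, payload 000 (3 bits).
Byte 2: 0x90 = 10010000 (10xxxxxx ✓), payload 010000.
Byte 3: 0x8C = 10001100 (10xxxxxx ✓), payload 001100.
Byte 4: 0x9E = 10011110 (10xxxxxx ✓), payload 011110.
Concatenate: 000010000001100011110 = 0x1031E (21 bits → U+1031E).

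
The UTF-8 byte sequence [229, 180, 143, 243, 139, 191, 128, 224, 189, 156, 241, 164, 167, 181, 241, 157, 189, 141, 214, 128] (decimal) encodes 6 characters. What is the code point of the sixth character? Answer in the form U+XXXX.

Offset 0: leading byte 0xE5 = 11100101 → 3-byte char #1 = E5 B4 8F.
Offset 3: leading byte 0xF3 = 11110011 → 4-byte char #2 = F3 8B BF 80.
Offset 7: leading byte 0xE0 = 11100000 → 3-byte char #3 = E0 BD 9C.
Offset 10: leading byte 0xF1 = 11110001 → 4-byte char #4 = F1 A4 A7 B5.
Offset 14: leading byte 0xF1 = 11110001 → 4-byte char #5 = F1 9D BD 8D.
Offset 18: leading byte 0xD6 = 11010110 → 2-byte char #6 = D6 80.
Leading byte 0xD6 = 11010110 matches 110xxxxx → 2-byte sequence.
Byte 1: 0xD6 = 11010110, payload 10110 (5 bits).
Byte 2: 0x80 = 10000000 (10xxxxxx ✓), payload 000000.
Concatenate: 10110000000 = 0x580 (11 bits → U+0580).

U+0580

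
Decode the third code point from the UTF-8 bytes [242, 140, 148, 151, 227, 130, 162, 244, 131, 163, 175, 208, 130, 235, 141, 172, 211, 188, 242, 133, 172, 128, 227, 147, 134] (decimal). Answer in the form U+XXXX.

Offset 0: leading byte 0xF2 = 11110010 → 4-byte char #1 = F2 8C 94 97.
Offset 4: leading byte 0xE3 = 11100011 → 3-byte char #2 = E3 82 A2.
Offset 7: leading byte 0xF4 = 11110100 → 4-byte char #3 = F4 83 A3 AF.
Leading byte 0xF4 = 11110100 matches 11110xxx → 4-byte sequence.
Byte 1: 0xF4 = 11110100, payload 100 (3 bits).
Byte 2: 0x83 = 10000011 (10xxxxxx ✓), payload 000011.
Byte 3: 0xA3 = 10100011 (10xxxxxx ✓), payload 100011.
Byte 4: 0xAF = 10101111 (10xxxxxx ✓), payload 101111.
Concatenate: 100000011100011101111 = 0x1038EF (21 bits → U+1038EF).

U+1038EF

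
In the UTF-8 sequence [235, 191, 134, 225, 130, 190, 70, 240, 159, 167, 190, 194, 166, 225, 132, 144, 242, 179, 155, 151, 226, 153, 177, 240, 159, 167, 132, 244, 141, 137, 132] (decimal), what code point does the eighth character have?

Offset 0: leading byte 0xEB = 11101011 → 3-byte char #1 = EB BF 86.
Offset 3: leading byte 0xE1 = 11100001 → 3-byte char #2 = E1 82 BE.
Offset 6: leading byte 0x46 = 01000110 → 1-byte char #3 = 46.
Offset 7: leading byte 0xF0 = 11110000 → 4-byte char #4 = F0 9F A7 BE.
Offset 11: leading byte 0xC2 = 11000010 → 2-byte char #5 = C2 A6.
Offset 13: leading byte 0xE1 = 11100001 → 3-byte char #6 = E1 84 90.
Offset 16: leading byte 0xF2 = 11110010 → 4-byte char #7 = F2 B3 9B 97.
Offset 20: leading byte 0xE2 = 11100010 → 3-byte char #8 = E2 99 B1.
Leading byte 0xE2 = 11100010 matches 1110xxxx → 3-byte sequence.
Byte 1: 0xE2 = 11100010, payload 0010 (4 bits).
Byte 2: 0x99 = 10011001 (10xxxxxx ✓), payload 011001.
Byte 3: 0xB1 = 10110001 (10xxxxxx ✓), payload 110001.
Concatenate: 0010011001110001 = 0x2671 (16 bits → U+2671).

U+2671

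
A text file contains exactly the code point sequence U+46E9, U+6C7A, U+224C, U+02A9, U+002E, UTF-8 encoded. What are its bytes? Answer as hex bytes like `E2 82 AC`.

E4 9B A9 E6 B1 BA E2 89 8C CA A9 2E

U+46E9: 3-byte form → E4 9B A9.
U+6C7A: 3-byte form → E6 B1 BA.
U+224C: 3-byte form → E2 89 8C.
U+02A9: 2-byte form → CA A9.
U+002E: 1-byte form → 2E.
Concatenated (12 bytes): E4 9B A9 E6 B1 BA E2 89 8C CA A9 2E.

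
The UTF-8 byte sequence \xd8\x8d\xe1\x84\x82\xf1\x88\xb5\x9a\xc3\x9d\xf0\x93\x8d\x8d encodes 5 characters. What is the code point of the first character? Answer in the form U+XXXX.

Offset 0: leading byte 0xD8 = 11011000 → 2-byte char #1 = D8 8D.
Leading byte 0xD8 = 11011000 matches 110xxxxx → 2-byte sequence.
Byte 1: 0xD8 = 11011000, payload 11000 (5 bits).
Byte 2: 0x8D = 10001101 (10xxxxxx ✓), payload 001101.
Concatenate: 11000001101 = 0x60D (11 bits → U+060D).

U+060D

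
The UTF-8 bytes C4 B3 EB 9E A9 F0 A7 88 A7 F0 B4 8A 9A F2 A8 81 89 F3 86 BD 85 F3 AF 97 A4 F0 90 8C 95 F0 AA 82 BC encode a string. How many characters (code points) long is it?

9

Byte at offset 0: 0xC4 = 11000100 → 2-byte char (#1). Advance 2.
Byte at offset 2: 0xEB = 11101011 → 3-byte char (#2). Advance 3.
Byte at offset 5: 0xF0 = 11110000 → 4-byte char (#3). Advance 4.
Byte at offset 9: 0xF0 = 11110000 → 4-byte char (#4). Advance 4.
Byte at offset 13: 0xF2 = 11110010 → 4-byte char (#5). Advance 4.
Byte at offset 17: 0xF3 = 11110011 → 4-byte char (#6). Advance 4.
Byte at offset 21: 0xF3 = 11110011 → 4-byte char (#7). Advance 4.
Byte at offset 25: 0xF0 = 11110000 → 4-byte char (#8). Advance 4.
Byte at offset 29: 0xF0 = 11110000 → 4-byte char (#9). Advance 4.
Reached end at offset 33 after 9 code points.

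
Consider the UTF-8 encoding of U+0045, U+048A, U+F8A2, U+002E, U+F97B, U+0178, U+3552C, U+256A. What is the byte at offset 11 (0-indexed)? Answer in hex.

U+0045 → 1-byte form 45 at offsets 0–0.
U+048A → 2-byte form D2 8A at offsets 1–2.
U+F8A2 → 3-byte form EF A2 A2 at offsets 3–5.
U+002E → 1-byte form 2E at offsets 6–6.
U+F97B → 3-byte form EF A5 BB at offsets 7–9.
U+0178 → 2-byte form C5 B8 at offsets 10–11.
Offset 11 falls in char 6's range; it's byte 2 of C5 B8 = 0xB8.

0xB8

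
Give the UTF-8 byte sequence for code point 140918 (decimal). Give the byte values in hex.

F0 A2 99 B6

U+22676 = 0x22676 = 140918 decimal. In range U+10000–U+10FFFF → 4-byte form: 11110xxx 10xxxxxx 10xxxxxx 10xxxxxx.
Binary (21 bits): 000100010011001110110.
Split 3+6+6+6: 000 | 100010 | 011001 | 110110.
Byte 1: 11110000 = 0xF0.
Byte 2: 10100010 = 0xA2.
Byte 3: 10011001 = 0x99.
Byte 4: 10110110 = 0xB6.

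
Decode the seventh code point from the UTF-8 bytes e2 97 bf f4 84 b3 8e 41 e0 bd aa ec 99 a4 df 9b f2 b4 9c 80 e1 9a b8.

U+B4700

Offset 0: leading byte 0xE2 = 11100010 → 3-byte char #1 = E2 97 BF.
Offset 3: leading byte 0xF4 = 11110100 → 4-byte char #2 = F4 84 B3 8E.
Offset 7: leading byte 0x41 = 01000001 → 1-byte char #3 = 41.
Offset 8: leading byte 0xE0 = 11100000 → 3-byte char #4 = E0 BD AA.
Offset 11: leading byte 0xEC = 11101100 → 3-byte char #5 = EC 99 A4.
Offset 14: leading byte 0xDF = 11011111 → 2-byte char #6 = DF 9B.
Offset 16: leading byte 0xF2 = 11110010 → 4-byte char #7 = F2 B4 9C 80.
Leading byte 0xF2 = 11110010 matches 11110xxx → 4-byte sequence.
Byte 1: 0xF2 = 11110010, payload 010 (3 bits).
Byte 2: 0xB4 = 10110100 (10xxxxxx ✓), payload 110100.
Byte 3: 0x9C = 10011100 (10xxxxxx ✓), payload 011100.
Byte 4: 0x80 = 10000000 (10xxxxxx ✓), payload 000000.
Concatenate: 010110100011100000000 = 0xB4700 (21 bits → U+B4700).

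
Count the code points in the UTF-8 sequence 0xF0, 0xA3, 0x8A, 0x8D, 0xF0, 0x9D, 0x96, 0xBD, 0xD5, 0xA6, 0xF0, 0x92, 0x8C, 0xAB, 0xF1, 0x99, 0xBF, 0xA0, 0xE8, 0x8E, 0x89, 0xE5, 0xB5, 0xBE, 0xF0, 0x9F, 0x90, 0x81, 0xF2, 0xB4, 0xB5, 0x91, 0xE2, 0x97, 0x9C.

Byte at offset 0: 0xF0 = 11110000 → 4-byte char (#1). Advance 4.
Byte at offset 4: 0xF0 = 11110000 → 4-byte char (#2). Advance 4.
Byte at offset 8: 0xD5 = 11010101 → 2-byte char (#3). Advance 2.
Byte at offset 10: 0xF0 = 11110000 → 4-byte char (#4). Advance 4.
Byte at offset 14: 0xF1 = 11110001 → 4-byte char (#5). Advance 4.
Byte at offset 18: 0xE8 = 11101000 → 3-byte char (#6). Advance 3.
Byte at offset 21: 0xE5 = 11100101 → 3-byte char (#7). Advance 3.
Byte at offset 24: 0xF0 = 11110000 → 4-byte char (#8). Advance 4.
Byte at offset 28: 0xF2 = 11110010 → 4-byte char (#9). Advance 4.
Byte at offset 32: 0xE2 = 11100010 → 3-byte char (#10). Advance 3.
Reached end at offset 35 after 10 code points.

10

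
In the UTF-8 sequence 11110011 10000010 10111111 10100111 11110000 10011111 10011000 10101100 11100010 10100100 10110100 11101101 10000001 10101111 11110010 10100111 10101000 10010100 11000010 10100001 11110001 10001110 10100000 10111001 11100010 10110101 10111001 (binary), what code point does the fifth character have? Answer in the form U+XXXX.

Offset 0: leading byte 0xF3 = 11110011 → 4-byte char #1 = F3 82 BF A7.
Offset 4: leading byte 0xF0 = 11110000 → 4-byte char #2 = F0 9F 98 AC.
Offset 8: leading byte 0xE2 = 11100010 → 3-byte char #3 = E2 A4 B4.
Offset 11: leading byte 0xED = 11101101 → 3-byte char #4 = ED 81 AF.
Offset 14: leading byte 0xF2 = 11110010 → 4-byte char #5 = F2 A7 A8 94.
Leading byte 0xF2 = 11110010 matches 11110xxx → 4-byte sequence.
Byte 1: 0xF2 = 11110010, payload 010 (3 bits).
Byte 2: 0xA7 = 10100111 (10xxxxxx ✓), payload 100111.
Byte 3: 0xA8 = 10101000 (10xxxxxx ✓), payload 101000.
Byte 4: 0x94 = 10010100 (10xxxxxx ✓), payload 010100.
Concatenate: 010100111101000010100 = 0xA7A14 (21 bits → U+A7A14).

U+A7A14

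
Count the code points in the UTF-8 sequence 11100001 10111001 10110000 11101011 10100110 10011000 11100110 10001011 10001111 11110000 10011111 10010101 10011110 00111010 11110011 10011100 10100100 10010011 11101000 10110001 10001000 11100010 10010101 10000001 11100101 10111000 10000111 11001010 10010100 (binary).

Byte at offset 0: 0xE1 = 11100001 → 3-byte char (#1). Advance 3.
Byte at offset 3: 0xEB = 11101011 → 3-byte char (#2). Advance 3.
Byte at offset 6: 0xE6 = 11100110 → 3-byte char (#3). Advance 3.
Byte at offset 9: 0xF0 = 11110000 → 4-byte char (#4). Advance 4.
Byte at offset 13: 0x3A = 00111010 → 1-byte char (#5). Advance 1.
Byte at offset 14: 0xF3 = 11110011 → 4-byte char (#6). Advance 4.
Byte at offset 18: 0xE8 = 11101000 → 3-byte char (#7). Advance 3.
Byte at offset 21: 0xE2 = 11100010 → 3-byte char (#8). Advance 3.
Byte at offset 24: 0xE5 = 11100101 → 3-byte char (#9). Advance 3.
Byte at offset 27: 0xCA = 11001010 → 2-byte char (#10). Advance 2.
Reached end at offset 29 after 10 code points.

10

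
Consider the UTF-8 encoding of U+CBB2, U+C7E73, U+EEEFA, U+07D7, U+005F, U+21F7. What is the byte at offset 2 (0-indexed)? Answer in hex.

0xB2

U+CBB2 → 3-byte form EC AE B2 at offsets 0–2.
Offset 2 falls in char 1's range; it's byte 3 of EC AE B2 = 0xB2.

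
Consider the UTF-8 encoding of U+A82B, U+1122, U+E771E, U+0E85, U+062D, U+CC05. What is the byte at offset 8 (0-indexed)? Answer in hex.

0x9C

U+A82B → 3-byte form EA A0 AB at offsets 0–2.
U+1122 → 3-byte form E1 84 A2 at offsets 3–5.
U+E771E → 4-byte form F3 A7 9C 9E at offsets 6–9.
Offset 8 falls in char 3's range; it's byte 3 of F3 A7 9C 9E = 0x9C.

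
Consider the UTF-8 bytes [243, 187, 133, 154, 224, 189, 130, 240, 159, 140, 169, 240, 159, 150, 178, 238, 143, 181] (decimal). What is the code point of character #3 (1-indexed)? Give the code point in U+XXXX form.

U+1F329

Offset 0: leading byte 0xF3 = 11110011 → 4-byte char #1 = F3 BB 85 9A.
Offset 4: leading byte 0xE0 = 11100000 → 3-byte char #2 = E0 BD 82.
Offset 7: leading byte 0xF0 = 11110000 → 4-byte char #3 = F0 9F 8C A9.
Leading byte 0xF0 = 11110000 matches 11110xxx → 4-byte sequence.
Byte 1: 0xF0 = 11110000, payload 000 (3 bits).
Byte 2: 0x9F = 10011111 (10xxxxxx ✓), payload 011111.
Byte 3: 0x8C = 10001100 (10xxxxxx ✓), payload 001100.
Byte 4: 0xA9 = 10101001 (10xxxxxx ✓), payload 101001.
Concatenate: 000011111001100101001 = 0x1F329 (21 bits → U+1F329).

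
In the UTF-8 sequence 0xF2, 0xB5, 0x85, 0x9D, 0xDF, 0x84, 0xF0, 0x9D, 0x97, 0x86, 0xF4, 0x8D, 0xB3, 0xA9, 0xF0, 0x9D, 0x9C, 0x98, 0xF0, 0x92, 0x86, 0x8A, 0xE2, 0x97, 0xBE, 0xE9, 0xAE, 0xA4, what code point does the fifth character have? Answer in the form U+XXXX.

U+1D718

Offset 0: leading byte 0xF2 = 11110010 → 4-byte char #1 = F2 B5 85 9D.
Offset 4: leading byte 0xDF = 11011111 → 2-byte char #2 = DF 84.
Offset 6: leading byte 0xF0 = 11110000 → 4-byte char #3 = F0 9D 97 86.
Offset 10: leading byte 0xF4 = 11110100 → 4-byte char #4 = F4 8D B3 A9.
Offset 14: leading byte 0xF0 = 11110000 → 4-byte char #5 = F0 9D 9C 98.
Leading byte 0xF0 = 11110000 matches 11110xxx → 4-byte sequence.
Byte 1: 0xF0 = 11110000, payload 000 (3 bits).
Byte 2: 0x9D = 10011101 (10xxxxxx ✓), payload 011101.
Byte 3: 0x9C = 10011100 (10xxxxxx ✓), payload 011100.
Byte 4: 0x98 = 10011000 (10xxxxxx ✓), payload 011000.
Concatenate: 000011101011100011000 = 0x1D718 (21 bits → U+1D718).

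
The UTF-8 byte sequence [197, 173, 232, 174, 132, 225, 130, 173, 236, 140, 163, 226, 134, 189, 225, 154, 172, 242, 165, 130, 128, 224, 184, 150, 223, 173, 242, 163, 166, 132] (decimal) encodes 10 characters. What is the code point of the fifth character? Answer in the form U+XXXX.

U+21BD

Offset 0: leading byte 0xC5 = 11000101 → 2-byte char #1 = C5 AD.
Offset 2: leading byte 0xE8 = 11101000 → 3-byte char #2 = E8 AE 84.
Offset 5: leading byte 0xE1 = 11100001 → 3-byte char #3 = E1 82 AD.
Offset 8: leading byte 0xEC = 11101100 → 3-byte char #4 = EC 8C A3.
Offset 11: leading byte 0xE2 = 11100010 → 3-byte char #5 = E2 86 BD.
Leading byte 0xE2 = 11100010 matches 1110xxxx → 3-byte sequence.
Byte 1: 0xE2 = 11100010, payload 0010 (4 bits).
Byte 2: 0x86 = 10000110 (10xxxxxx ✓), payload 000110.
Byte 3: 0xBD = 10111101 (10xxxxxx ✓), payload 111101.
Concatenate: 0010000110111101 = 0x21BD (16 bits → U+21BD).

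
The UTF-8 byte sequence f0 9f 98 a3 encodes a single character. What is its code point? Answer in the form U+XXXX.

Leading byte 0xF0 = 11110000 matches 11110xxx → 4-byte sequence.
Byte 1: 0xF0 = 11110000, payload 000 (3 bits).
Byte 2: 0x9F = 10011111 (10xxxxxx ✓), payload 011111.
Byte 3: 0x98 = 10011000 (10xxxxxx ✓), payload 011000.
Byte 4: 0xA3 = 10100011 (10xxxxxx ✓), payload 100011.
Concatenate: 000011111011000100011 = 0x1F623 (21 bits → U+1F623).

U+1F623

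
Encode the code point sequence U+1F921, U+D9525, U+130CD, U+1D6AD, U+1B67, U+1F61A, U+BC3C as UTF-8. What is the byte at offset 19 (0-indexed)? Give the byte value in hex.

U+1F921 → 4-byte form F0 9F A4 A1 at offsets 0–3.
U+D9525 → 4-byte form F3 99 94 A5 at offsets 4–7.
U+130CD → 4-byte form F0 93 83 8D at offsets 8–11.
U+1D6AD → 4-byte form F0 9D 9A AD at offsets 12–15.
U+1B67 → 3-byte form E1 AD A7 at offsets 16–18.
U+1F61A → 4-byte form F0 9F 98 9A at offsets 19–22.
Offset 19 falls in char 6's range; it's byte 1 of F0 9F 98 9A = 0xF0.

0xF0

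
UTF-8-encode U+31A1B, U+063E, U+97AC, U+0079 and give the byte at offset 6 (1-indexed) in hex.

1-indexed offset 6 is 0-indexed offset 5.
U+31A1B → 4-byte form F0 B1 A8 9B at offsets 0–3.
U+063E → 2-byte form D8 BE at offsets 4–5.
Offset 5 falls in char 2's range; it's byte 2 of D8 BE = 0xBE.

0xBE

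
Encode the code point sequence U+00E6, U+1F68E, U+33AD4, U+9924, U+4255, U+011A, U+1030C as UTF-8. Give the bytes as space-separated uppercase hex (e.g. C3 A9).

U+00E6: 2-byte form → C3 A6.
U+1F68E: 4-byte form → F0 9F 9A 8E.
U+33AD4: 4-byte form → F0 B3 AB 94.
U+9924: 3-byte form → E9 A4 A4.
U+4255: 3-byte form → E4 89 95.
U+011A: 2-byte form → C4 9A.
U+1030C: 4-byte form → F0 90 8C 8C.
Concatenated (22 bytes): C3 A6 F0 9F 9A 8E F0 B3 AB 94 E9 A4 A4 E4 89 95 C4 9A F0 90 8C 8C.

C3 A6 F0 9F 9A 8E F0 B3 AB 94 E9 A4 A4 E4 89 95 C4 9A F0 90 8C 8C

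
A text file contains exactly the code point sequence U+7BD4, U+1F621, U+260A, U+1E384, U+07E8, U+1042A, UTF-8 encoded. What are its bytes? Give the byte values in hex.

U+7BD4: 3-byte form → E7 AF 94.
U+1F621: 4-byte form → F0 9F 98 A1.
U+260A: 3-byte form → E2 98 8A.
U+1E384: 4-byte form → F0 9E 8E 84.
U+07E8: 2-byte form → DF A8.
U+1042A: 4-byte form → F0 90 90 AA.
Concatenated (20 bytes): E7 AF 94 F0 9F 98 A1 E2 98 8A F0 9E 8E 84 DF A8 F0 90 90 AA.

E7 AF 94 F0 9F 98 A1 E2 98 8A F0 9E 8E 84 DF A8 F0 90 90 AA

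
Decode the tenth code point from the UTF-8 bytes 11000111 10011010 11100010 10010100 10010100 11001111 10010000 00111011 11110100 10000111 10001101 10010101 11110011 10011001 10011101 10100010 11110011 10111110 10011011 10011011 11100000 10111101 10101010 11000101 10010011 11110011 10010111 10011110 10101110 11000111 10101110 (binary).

U+D77AE

Offset 0: leading byte 0xC7 = 11000111 → 2-byte char #1 = C7 9A.
Offset 2: leading byte 0xE2 = 11100010 → 3-byte char #2 = E2 94 94.
Offset 5: leading byte 0xCF = 11001111 → 2-byte char #3 = CF 90.
Offset 7: leading byte 0x3B = 00111011 → 1-byte char #4 = 3B.
Offset 8: leading byte 0xF4 = 11110100 → 4-byte char #5 = F4 87 8D 95.
Offset 12: leading byte 0xF3 = 11110011 → 4-byte char #6 = F3 99 9D A2.
Offset 16: leading byte 0xF3 = 11110011 → 4-byte char #7 = F3 BE 9B 9B.
Offset 20: leading byte 0xE0 = 11100000 → 3-byte char #8 = E0 BD AA.
Offset 23: leading byte 0xC5 = 11000101 → 2-byte char #9 = C5 93.
Offset 25: leading byte 0xF3 = 11110011 → 4-byte char #10 = F3 97 9E AE.
Leading byte 0xF3 = 11110011 matches 11110xxx → 4-byte sequence.
Byte 1: 0xF3 = 11110011, payload 011 (3 bits).
Byte 2: 0x97 = 10010111 (10xxxxxx ✓), payload 010111.
Byte 3: 0x9E = 10011110 (10xxxxxx ✓), payload 011110.
Byte 4: 0xAE = 10101110 (10xxxxxx ✓), payload 101110.
Concatenate: 011010111011110101110 = 0xD77AE (21 bits → U+D77AE).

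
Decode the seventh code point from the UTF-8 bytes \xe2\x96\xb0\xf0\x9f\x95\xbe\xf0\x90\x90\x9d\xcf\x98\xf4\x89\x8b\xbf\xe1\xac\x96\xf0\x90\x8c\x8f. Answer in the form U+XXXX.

U+1030F

Offset 0: leading byte 0xE2 = 11100010 → 3-byte char #1 = E2 96 B0.
Offset 3: leading byte 0xF0 = 11110000 → 4-byte char #2 = F0 9F 95 BE.
Offset 7: leading byte 0xF0 = 11110000 → 4-byte char #3 = F0 90 90 9D.
Offset 11: leading byte 0xCF = 11001111 → 2-byte char #4 = CF 98.
Offset 13: leading byte 0xF4 = 11110100 → 4-byte char #5 = F4 89 8B BF.
Offset 17: leading byte 0xE1 = 11100001 → 3-byte char #6 = E1 AC 96.
Offset 20: leading byte 0xF0 = 11110000 → 4-byte char #7 = F0 90 8C 8F.
Leading byte 0xF0 = 11110000 matches 11110xxx → 4-byte sequence.
Byte 1: 0xF0 = 11110000, payload 000 (3 bits).
Byte 2: 0x90 = 10010000 (10xxxxxx ✓), payload 010000.
Byte 3: 0x8C = 10001100 (10xxxxxx ✓), payload 001100.
Byte 4: 0x8F = 10001111 (10xxxxxx ✓), payload 001111.
Concatenate: 000010000001100001111 = 0x1030F (21 bits → U+1030F).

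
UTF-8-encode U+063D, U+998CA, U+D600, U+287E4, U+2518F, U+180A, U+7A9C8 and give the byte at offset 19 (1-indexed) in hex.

0xA0

1-indexed offset 19 is 0-indexed offset 18.
U+063D → 2-byte form D8 BD at offsets 0–1.
U+998CA → 4-byte form F2 99 A3 8A at offsets 2–5.
U+D600 → 3-byte form ED 98 80 at offsets 6–8.
U+287E4 → 4-byte form F0 A8 9F A4 at offsets 9–12.
U+2518F → 4-byte form F0 A5 86 8F at offsets 13–16.
U+180A → 3-byte form E1 A0 8A at offsets 17–19.
Offset 18 falls in char 6's range; it's byte 2 of E1 A0 8A = 0xA0.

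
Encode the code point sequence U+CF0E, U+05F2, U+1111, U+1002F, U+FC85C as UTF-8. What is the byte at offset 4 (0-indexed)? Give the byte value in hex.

0xB2

U+CF0E → 3-byte form EC BC 8E at offsets 0–2.
U+05F2 → 2-byte form D7 B2 at offsets 3–4.
Offset 4 falls in char 2's range; it's byte 2 of D7 B2 = 0xB2.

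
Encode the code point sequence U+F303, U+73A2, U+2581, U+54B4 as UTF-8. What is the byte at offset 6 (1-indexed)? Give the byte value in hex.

0xA2

1-indexed offset 6 is 0-indexed offset 5.
U+F303 → 3-byte form EF 8C 83 at offsets 0–2.
U+73A2 → 3-byte form E7 8E A2 at offsets 3–5.
Offset 5 falls in char 2's range; it's byte 3 of E7 8E A2 = 0xA2.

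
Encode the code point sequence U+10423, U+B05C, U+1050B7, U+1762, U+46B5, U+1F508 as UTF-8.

U+10423: 4-byte form → F0 90 90 A3.
U+B05C: 3-byte form → EB 81 9C.
U+1050B7: 4-byte form → F4 85 82 B7.
U+1762: 3-byte form → E1 9D A2.
U+46B5: 3-byte form → E4 9A B5.
U+1F508: 4-byte form → F0 9F 94 88.
Concatenated (21 bytes): F0 90 90 A3 EB 81 9C F4 85 82 B7 E1 9D A2 E4 9A B5 F0 9F 94 88.

F0 90 90 A3 EB 81 9C F4 85 82 B7 E1 9D A2 E4 9A B5 F0 9F 94 88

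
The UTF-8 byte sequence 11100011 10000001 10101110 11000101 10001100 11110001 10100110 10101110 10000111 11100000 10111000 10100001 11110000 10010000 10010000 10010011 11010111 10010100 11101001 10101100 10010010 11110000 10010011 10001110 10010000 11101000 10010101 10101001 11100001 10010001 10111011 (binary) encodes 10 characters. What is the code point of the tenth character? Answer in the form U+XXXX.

Offset 0: leading byte 0xE3 = 11100011 → 3-byte char #1 = E3 81 AE.
Offset 3: leading byte 0xC5 = 11000101 → 2-byte char #2 = C5 8C.
Offset 5: leading byte 0xF1 = 11110001 → 4-byte char #3 = F1 A6 AE 87.
Offset 9: leading byte 0xE0 = 11100000 → 3-byte char #4 = E0 B8 A1.
Offset 12: leading byte 0xF0 = 11110000 → 4-byte char #5 = F0 90 90 93.
Offset 16: leading byte 0xD7 = 11010111 → 2-byte char #6 = D7 94.
Offset 18: leading byte 0xE9 = 11101001 → 3-byte char #7 = E9 AC 92.
Offset 21: leading byte 0xF0 = 11110000 → 4-byte char #8 = F0 93 8E 90.
Offset 25: leading byte 0xE8 = 11101000 → 3-byte char #9 = E8 95 A9.
Offset 28: leading byte 0xE1 = 11100001 → 3-byte char #10 = E1 91 BB.
Leading byte 0xE1 = 11100001 matches 1110xxxx → 3-byte sequence.
Byte 1: 0xE1 = 11100001, payload 0001 (4 bits).
Byte 2: 0x91 = 10010001 (10xxxxxx ✓), payload 010001.
Byte 3: 0xBB = 10111011 (10xxxxxx ✓), payload 111011.
Concatenate: 0001010001111011 = 0x147B (16 bits → U+147B).

U+147B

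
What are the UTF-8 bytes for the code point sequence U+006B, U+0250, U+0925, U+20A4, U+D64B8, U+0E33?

6B C9 90 E0 A4 A5 E2 82 A4 F3 96 92 B8 E0 B8 B3

U+006B: 1-byte form → 6B.
U+0250: 2-byte form → C9 90.
U+0925: 3-byte form → E0 A4 A5.
U+20A4: 3-byte form → E2 82 A4.
U+D64B8: 4-byte form → F3 96 92 B8.
U+0E33: 3-byte form → E0 B8 B3.
Concatenated (16 bytes): 6B C9 90 E0 A4 A5 E2 82 A4 F3 96 92 B8 E0 B8 B3.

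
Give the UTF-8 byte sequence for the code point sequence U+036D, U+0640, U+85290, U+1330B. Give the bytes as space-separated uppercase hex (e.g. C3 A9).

CD AD D9 80 F2 85 8A 90 F0 93 8C 8B

U+036D: 2-byte form → CD AD.
U+0640: 2-byte form → D9 80.
U+85290: 4-byte form → F2 85 8A 90.
U+1330B: 4-byte form → F0 93 8C 8B.
Concatenated (12 bytes): CD AD D9 80 F2 85 8A 90 F0 93 8C 8B.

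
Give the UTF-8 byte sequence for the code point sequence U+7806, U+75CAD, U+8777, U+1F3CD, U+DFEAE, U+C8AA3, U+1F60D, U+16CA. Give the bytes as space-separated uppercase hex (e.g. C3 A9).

U+7806: 3-byte form → E7 A0 86.
U+75CAD: 4-byte form → F1 B5 B2 AD.
U+8777: 3-byte form → E8 9D B7.
U+1F3CD: 4-byte form → F0 9F 8F 8D.
U+DFEAE: 4-byte form → F3 9F BA AE.
U+C8AA3: 4-byte form → F3 88 AA A3.
U+1F60D: 4-byte form → F0 9F 98 8D.
U+16CA: 3-byte form → E1 9B 8A.
Concatenated (29 bytes): E7 A0 86 F1 B5 B2 AD E8 9D B7 F0 9F 8F 8D F3 9F BA AE F3 88 AA A3 F0 9F 98 8D E1 9B 8A.

E7 A0 86 F1 B5 B2 AD E8 9D B7 F0 9F 8F 8D F3 9F BA AE F3 88 AA A3 F0 9F 98 8D E1 9B 8A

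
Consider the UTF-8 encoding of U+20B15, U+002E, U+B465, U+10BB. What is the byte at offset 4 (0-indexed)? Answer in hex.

U+20B15 → 4-byte form F0 A0 AC 95 at offsets 0–3.
U+002E → 1-byte form 2E at offsets 4–4.
Offset 4 falls in char 2's range; it's byte 1 of 2E = 0x2E.

0x2E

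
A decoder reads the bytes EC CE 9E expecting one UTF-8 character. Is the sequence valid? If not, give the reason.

Leading byte 0xEC = 11101100 → 3-byte form.
Byte 2 is 0xCE = 11001110, which is not 10xxxxxx — expected a continuation byte.

invalid (non-continuation byte where continuation expected)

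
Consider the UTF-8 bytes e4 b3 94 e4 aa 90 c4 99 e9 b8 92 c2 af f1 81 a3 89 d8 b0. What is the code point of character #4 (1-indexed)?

U+9E12

Offset 0: leading byte 0xE4 = 11100100 → 3-byte char #1 = E4 B3 94.
Offset 3: leading byte 0xE4 = 11100100 → 3-byte char #2 = E4 AA 90.
Offset 6: leading byte 0xC4 = 11000100 → 2-byte char #3 = C4 99.
Offset 8: leading byte 0xE9 = 11101001 → 3-byte char #4 = E9 B8 92.
Leading byte 0xE9 = 11101001 matches 1110xxxx → 3-byte sequence.
Byte 1: 0xE9 = 11101001, payload 1001 (4 bits).
Byte 2: 0xB8 = 10111000 (10xxxxxx ✓), payload 111000.
Byte 3: 0x92 = 10010010 (10xxxxxx ✓), payload 010010.
Concatenate: 1001111000010010 = 0x9E12 (16 bits → U+9E12).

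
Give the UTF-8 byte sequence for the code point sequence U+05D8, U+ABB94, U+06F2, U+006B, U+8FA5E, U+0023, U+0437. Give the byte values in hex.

U+05D8: 2-byte form → D7 98.
U+ABB94: 4-byte form → F2 AB AE 94.
U+06F2: 2-byte form → DB B2.
U+006B: 1-byte form → 6B.
U+8FA5E: 4-byte form → F2 8F A9 9E.
U+0023: 1-byte form → 23.
U+0437: 2-byte form → D0 B7.
Concatenated (16 bytes): D7 98 F2 AB AE 94 DB B2 6B F2 8F A9 9E 23 D0 B7.

D7 98 F2 AB AE 94 DB B2 6B F2 8F A9 9E 23 D0 B7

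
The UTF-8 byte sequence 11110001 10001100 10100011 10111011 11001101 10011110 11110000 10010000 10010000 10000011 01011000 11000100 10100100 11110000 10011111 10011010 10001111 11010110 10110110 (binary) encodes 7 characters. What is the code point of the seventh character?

U+05B6

Offset 0: leading byte 0xF1 = 11110001 → 4-byte char #1 = F1 8C A3 BB.
Offset 4: leading byte 0xCD = 11001101 → 2-byte char #2 = CD 9E.
Offset 6: leading byte 0xF0 = 11110000 → 4-byte char #3 = F0 90 90 83.
Offset 10: leading byte 0x58 = 01011000 → 1-byte char #4 = 58.
Offset 11: leading byte 0xC4 = 11000100 → 2-byte char #5 = C4 A4.
Offset 13: leading byte 0xF0 = 11110000 → 4-byte char #6 = F0 9F 9A 8F.
Offset 17: leading byte 0xD6 = 11010110 → 2-byte char #7 = D6 B6.
Leading byte 0xD6 = 11010110 matches 110xxxxx → 2-byte sequence.
Byte 1: 0xD6 = 11010110, payload 10110 (5 bits).
Byte 2: 0xB6 = 10110110 (10xxxxxx ✓), payload 110110.
Concatenate: 10110110110 = 0x5B6 (11 bits → U+05B6).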